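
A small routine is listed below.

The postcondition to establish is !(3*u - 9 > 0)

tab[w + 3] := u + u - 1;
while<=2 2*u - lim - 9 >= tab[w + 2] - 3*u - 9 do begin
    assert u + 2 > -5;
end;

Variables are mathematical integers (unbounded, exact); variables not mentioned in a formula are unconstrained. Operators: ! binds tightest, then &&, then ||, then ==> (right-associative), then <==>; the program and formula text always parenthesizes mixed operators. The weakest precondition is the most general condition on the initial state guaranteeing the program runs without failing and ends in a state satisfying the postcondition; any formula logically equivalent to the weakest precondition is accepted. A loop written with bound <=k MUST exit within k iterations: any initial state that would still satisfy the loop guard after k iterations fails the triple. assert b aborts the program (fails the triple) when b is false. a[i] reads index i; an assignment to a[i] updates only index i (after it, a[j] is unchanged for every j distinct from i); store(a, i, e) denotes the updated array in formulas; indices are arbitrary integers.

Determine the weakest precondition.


Working backward. After the program, the postcondition !(3*u - 9 > 0) must hold; in canonical form it is !(3*u > 9).
Before the loop (bound <=2), unroll the exhaustion recursion (WP_0 = exit-now case; WP_j = one more guarded iteration, up to j = 2):
  WP_0: (!(5*u >= tab[w + 2] + lim)) && (!(3*u > 9))
  WP_1: (5*u >= tab[w + 2] + lim ==> (u > -7 && (!(5*u >= tab[w + 2] + lim)) && (!(3*u > 9)))) && ((!(5*u >= tab[w + 2] + lim)) ==> (!(3*u > 9)))
  WP_2: (5*u >= tab[w + 2] + lim ==> (u > -7 && (5*u >= tab[w + 2] + lim ==> (u > -7 && (!(5*u >= tab[w + 2] + lim)) && (!(3*u > 9)))) && ((!(5*u >= tab[w + 2] + lim)) ==> (!(3*u > 9))))) && ((!(5*u >= tab[w + 2] + lim)) ==> (!(3*u > 9)))
So before the loop: (5*u >= tab[w + 2] + lim ==> (u > -7 && (5*u >= tab[w + 2] + lim ==> (u > -7 && (!(5*u >= tab[w + 2] + lim)) && (!(3*u > 9)))) && ((!(5*u >= tab[w + 2] + lim)) ==> (!(3*u > 9))))) && ((!(5*u >= tab[w + 2] + lim)) ==> (!(3*u > 9)))
Before tab[w + 3] := u + u - 1: (5*u >= store(tab, w + 3, 2*u - 1)[w + 2] + lim ==> (u > -7 && (5*u >= store(tab, w + 3, 2*u - 1)[w + 2] + lim ==> (u > -7 && (!(5*u >= store(tab, w + 3, 2*u - 1)[w + 2] + lim)) && (!(3*u > 9)))) && ((!(5*u >= store(tab, w + 3, 2*u - 1)[w + 2] + lim)) ==> (!(3*u > 9))))) && ((!(5*u >= store(tab, w + 3, 2*u - 1)[w + 2] + lim)) ==> (!(3*u > 9)))
Answer: WP = (5*u >= store(tab, w + 3, 2*u - 1)[w + 2] + lim ==> (u > -7 && (5*u >= store(tab, w + 3, 2*u - 1)[w + 2] + lim ==> (u > -7 && (!(5*u >= store(tab, w + 3, 2*u - 1)[w + 2] + lim)) && (!(3*u > 9)))) && ((!(5*u >= store(tab, w + 3, 2*u - 1)[w + 2] + lim)) ==> (!(3*u > 9))))) && ((!(5*u >= store(tab, w + 3, 2*u - 1)[w + 2] + lim)) ==> (!(3*u > 9)))


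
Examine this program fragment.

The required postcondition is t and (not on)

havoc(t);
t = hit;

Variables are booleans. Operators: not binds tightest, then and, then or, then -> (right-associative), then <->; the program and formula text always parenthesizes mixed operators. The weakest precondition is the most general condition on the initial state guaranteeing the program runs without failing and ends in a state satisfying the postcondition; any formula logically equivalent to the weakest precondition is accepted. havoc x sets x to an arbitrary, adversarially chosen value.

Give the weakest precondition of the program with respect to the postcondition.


Working backward. After the program, t and (not on) must hold.
Before t := hit: hit and (not on)
Before havoc t: hit and (not on)
Answer: WP = hit and (not on)


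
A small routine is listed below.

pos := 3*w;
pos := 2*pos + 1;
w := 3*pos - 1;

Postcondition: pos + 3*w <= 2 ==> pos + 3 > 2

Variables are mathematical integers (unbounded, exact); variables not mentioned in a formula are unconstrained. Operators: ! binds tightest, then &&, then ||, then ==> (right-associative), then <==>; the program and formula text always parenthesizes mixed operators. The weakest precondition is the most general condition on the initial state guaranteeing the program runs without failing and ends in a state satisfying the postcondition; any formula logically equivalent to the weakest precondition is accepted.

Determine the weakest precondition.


Working backward. After the program, the postcondition pos + 3*w <= 2 ==> pos + 3 > 2 must hold; in canonical form it is pos + 3*w <= 2 ==> pos > -1.
Before w := 3*pos - 1: 10*pos <= 5 ==> pos > -1
Before pos := 2*pos + 1: 20*pos <= -5 ==> 2*pos > -2
Before pos := 3*w: 60*w <= -5 ==> 6*w > -2
Answer: WP = 60*w <= -5 ==> 6*w > -2


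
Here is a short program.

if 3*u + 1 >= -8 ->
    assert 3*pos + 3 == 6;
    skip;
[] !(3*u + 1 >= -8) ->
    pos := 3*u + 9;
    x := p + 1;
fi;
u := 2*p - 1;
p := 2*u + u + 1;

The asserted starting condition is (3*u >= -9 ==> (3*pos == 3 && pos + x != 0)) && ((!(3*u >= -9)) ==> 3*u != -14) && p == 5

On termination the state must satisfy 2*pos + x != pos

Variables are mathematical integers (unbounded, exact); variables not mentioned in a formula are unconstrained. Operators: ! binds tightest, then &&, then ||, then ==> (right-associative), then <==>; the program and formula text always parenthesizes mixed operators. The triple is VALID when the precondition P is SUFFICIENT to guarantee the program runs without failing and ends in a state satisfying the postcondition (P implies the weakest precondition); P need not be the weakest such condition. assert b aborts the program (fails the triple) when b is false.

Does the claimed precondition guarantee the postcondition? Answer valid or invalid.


Working backward. After the program, the postcondition 2*pos + x != pos must hold; in canonical form it is pos + x != 0.
Before p := 2*u + u + 1: pos + x != 0
Before u := 2*p - 1: pos + x != 0
Then branch requires 3*pos == 3 && pos + x != 0; else branch requires p + 3*u != -10.
Before the if: (3*u >= -9 ==> (3*pos == 3 && pos + x != 0)) && ((!(3*u >= -9)) ==> p + 3*u != -10)
The weakest precondition is (3*u >= -9 ==> (3*pos == 3 && pos + x != 0)) && ((!(3*u >= -9)) ==> p + 3*u != -10).
Check whether (3*u >= -9 ==> (3*pos == 3 && pos + x != 0)) && ((!(3*u >= -9)) ==> 3*u != -14) && p == 5 implies it.
Countermodel: at the initial state p = 5, pos = 0, u = -5, x = 0, the precondition holds but the weakest precondition fails.
Answer: invalid


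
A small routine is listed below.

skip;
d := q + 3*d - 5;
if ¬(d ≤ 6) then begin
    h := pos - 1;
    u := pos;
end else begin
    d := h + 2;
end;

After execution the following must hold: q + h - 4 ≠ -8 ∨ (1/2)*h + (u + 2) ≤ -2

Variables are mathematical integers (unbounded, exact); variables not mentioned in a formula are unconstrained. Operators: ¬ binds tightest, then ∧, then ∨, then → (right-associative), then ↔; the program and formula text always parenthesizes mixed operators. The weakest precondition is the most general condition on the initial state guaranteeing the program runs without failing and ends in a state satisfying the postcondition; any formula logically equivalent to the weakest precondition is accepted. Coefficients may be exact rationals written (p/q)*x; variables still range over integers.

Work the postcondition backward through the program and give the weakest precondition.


Working backward. After the program, the postcondition q + h - 4 ≠ -8 ∨ (1/2)*h + (u + 2) ≤ -2 must hold; in canonical form it is h + q ≠ -4 ∨ (1/2)*h + u ≤ -4.
Then branch requires pos + q ≠ -3 ∨ (3/2)*pos ≤ -7/2; else branch requires h + q ≠ -4 ∨ (1/2)*h + u ≤ -4.
Before the if: ((¬(d ≤ 6)) → (pos + q ≠ -3 ∨ (3/2)*pos ≤ -7/2)) ∧ (d ≤ 6 → (h + q ≠ -4 ∨ (1/2)*h + u ≤ -4))
Before d := q + 3*d - 5: ((¬(3*d + q ≤ 11)) → (pos + q ≠ -3 ∨ (3/2)*pos ≤ -7/2)) ∧ (3*d + q ≤ 11 → (h + q ≠ -4 ∨ (1/2)*h + u ≤ -4))
Before skip: ((¬(3*d + q ≤ 11)) → (pos + q ≠ -3 ∨ (3/2)*pos ≤ -7/2)) ∧ (3*d + q ≤ 11 → (h + q ≠ -4 ∨ (1/2)*h + u ≤ -4))
Answer: WP = ((¬(3*d + q ≤ 11)) → (pos + q ≠ -3 ∨ (3/2)*pos ≤ -7/2)) ∧ (3*d + q ≤ 11 → (h + q ≠ -4 ∨ (1/2)*h + u ≤ -4))


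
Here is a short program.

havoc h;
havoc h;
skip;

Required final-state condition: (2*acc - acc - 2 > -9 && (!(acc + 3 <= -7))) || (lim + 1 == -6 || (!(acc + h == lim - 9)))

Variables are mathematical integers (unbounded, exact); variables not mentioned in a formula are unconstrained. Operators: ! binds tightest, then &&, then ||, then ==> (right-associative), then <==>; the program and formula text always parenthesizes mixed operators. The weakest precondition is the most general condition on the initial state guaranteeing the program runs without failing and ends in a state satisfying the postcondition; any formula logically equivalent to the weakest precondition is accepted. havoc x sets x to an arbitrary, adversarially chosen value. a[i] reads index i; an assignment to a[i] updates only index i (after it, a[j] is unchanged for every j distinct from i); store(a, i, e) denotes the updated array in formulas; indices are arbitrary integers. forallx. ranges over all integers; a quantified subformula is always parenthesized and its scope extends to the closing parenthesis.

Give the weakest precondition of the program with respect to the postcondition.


Working backward. After the program, the postcondition (2*acc - acc - 2 > -9 && (!(acc + 3 <= -7))) || (lim + 1 == -6 || (!(acc + h == lim - 9))) must hold; in canonical form it is (acc > -7 && (!(acc <= -10))) || lim == -7 || (!(acc + h == lim - 9)).
Before skip: (acc > -7 && (!(acc <= -10))) || lim == -7 || (!(acc + h == lim - 9))
Before havoc h: forall h_1. ((acc > -7 && (!(acc <= -10))) || lim == -7 || (!(acc + h_1 == lim - 9)))
Before havoc h: forall h_1. ((acc > -7 && (!(acc <= -10))) || lim == -7 || (!(acc + h_1 == lim - 9)))
Answer: WP = forall h_1. ((acc > -7 && (!(acc <= -10))) || lim == -7 || (!(acc + h_1 == lim - 9)))


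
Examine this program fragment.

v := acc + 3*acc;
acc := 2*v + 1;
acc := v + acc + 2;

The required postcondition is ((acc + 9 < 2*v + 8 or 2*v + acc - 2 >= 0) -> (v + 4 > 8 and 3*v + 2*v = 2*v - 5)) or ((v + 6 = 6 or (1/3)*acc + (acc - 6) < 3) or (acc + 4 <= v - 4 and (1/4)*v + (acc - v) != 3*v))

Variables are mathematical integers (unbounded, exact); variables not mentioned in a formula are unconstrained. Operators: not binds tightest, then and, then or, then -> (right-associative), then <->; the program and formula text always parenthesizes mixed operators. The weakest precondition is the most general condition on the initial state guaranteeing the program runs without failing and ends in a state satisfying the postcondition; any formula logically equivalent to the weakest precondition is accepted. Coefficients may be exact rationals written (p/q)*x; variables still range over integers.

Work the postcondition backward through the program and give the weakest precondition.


Working backward. After the program, the postcondition ((acc + 9 < 2*v + 8 or 2*v + acc - 2 >= 0) -> (v + 4 > 8 and 3*v + 2*v = 2*v - 5)) or ((v + 6 = 6 or (1/3)*acc + (acc - 6) < 3) or (acc + 4 <= v - 4 and (1/4)*v + (acc - v) != 3*v)) must hold; in canonical form it is ((acc < 2*v - 1 or acc + 2*v >= 2) -> (v > 4 and 3*v = -5)) or v = 0 or (4/3)*acc < 9 or (acc <= v - 8 and acc != (15/4)*v).
Before acc := v + acc + 2: ((acc < v - 3 or acc + 3*v >= 0) -> (v > 4 and 3*v = -5)) or v = 0 or (4/3)*acc + (4/3)*v < 19/3 or (acc <= -10 and acc != (11/4)*v - 2)
Before acc := 2*v + 1: ((v < -4 or 5*v >= -1) -> (v > 4 and 3*v = -5)) or v = 0 or 4*v < 5 or (2*v <= -11 and (3/4)*v != 3)
Before v := acc + 3*acc: ((4*acc < -4 or 20*acc >= -1) -> (4*acc > 4 and 12*acc = -5)) or 4*acc = 0 or 16*acc < 5 or (8*acc <= -11 and 3*acc != 3)
Answer: WP = ((4*acc < -4 or 20*acc >= -1) -> (4*acc > 4 and 12*acc = -5)) or 4*acc = 0 or 16*acc < 5 or (8*acc <= -11 and 3*acc != 3)


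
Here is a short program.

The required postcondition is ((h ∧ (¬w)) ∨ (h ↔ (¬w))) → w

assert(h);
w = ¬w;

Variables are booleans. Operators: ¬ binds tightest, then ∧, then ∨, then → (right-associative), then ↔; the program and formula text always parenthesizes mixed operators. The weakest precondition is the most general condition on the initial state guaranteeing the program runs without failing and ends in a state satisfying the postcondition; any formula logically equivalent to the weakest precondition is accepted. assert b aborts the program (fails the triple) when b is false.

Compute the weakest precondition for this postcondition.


Working backward. After the program, ((h ∧ (¬w)) ∨ (h ↔ (¬w))) → w must hold.
Before w := ¬w: ((h ∧ w) ∨ (h ↔ w)) → (¬w)
Before assert h: h ∧ (((h ∧ w) ∨ (h ↔ w)) → (¬w))
Answer: WP = h ∧ (((h ∧ w) ∨ (h ↔ w)) → (¬w))


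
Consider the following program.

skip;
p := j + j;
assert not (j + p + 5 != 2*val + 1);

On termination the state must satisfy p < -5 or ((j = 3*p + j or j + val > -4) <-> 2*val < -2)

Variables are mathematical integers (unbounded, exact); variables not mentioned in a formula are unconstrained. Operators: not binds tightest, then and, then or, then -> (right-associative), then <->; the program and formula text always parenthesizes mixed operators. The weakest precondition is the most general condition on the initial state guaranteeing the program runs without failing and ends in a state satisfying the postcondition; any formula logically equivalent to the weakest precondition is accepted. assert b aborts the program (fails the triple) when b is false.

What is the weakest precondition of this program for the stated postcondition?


Working backward. After the program, the postcondition p < -5 or ((j = 3*p + j or j + val > -4) <-> 2*val < -2) must hold; in canonical form it is p < -5 or ((3*p = 0 or j + val > -4) <-> 2*val < -2).
Before assert not (j + p + 5 != 2*val + 1): (not (j + p != 2*val - 4)) and (p < -5 or ((3*p = 0 or j + val > -4) <-> 2*val < -2))
Before p := j + j: (not (3*j != 2*val - 4)) and (2*j < -5 or ((6*j = 0 or j + val > -4) <-> 2*val < -2))
Before skip: (not (3*j != 2*val - 4)) and (2*j < -5 or ((6*j = 0 or j + val > -4) <-> 2*val < -2))
Answer: WP = (not (3*j != 2*val - 4)) and (2*j < -5 or ((6*j = 0 or j + val > -4) <-> 2*val < -2))


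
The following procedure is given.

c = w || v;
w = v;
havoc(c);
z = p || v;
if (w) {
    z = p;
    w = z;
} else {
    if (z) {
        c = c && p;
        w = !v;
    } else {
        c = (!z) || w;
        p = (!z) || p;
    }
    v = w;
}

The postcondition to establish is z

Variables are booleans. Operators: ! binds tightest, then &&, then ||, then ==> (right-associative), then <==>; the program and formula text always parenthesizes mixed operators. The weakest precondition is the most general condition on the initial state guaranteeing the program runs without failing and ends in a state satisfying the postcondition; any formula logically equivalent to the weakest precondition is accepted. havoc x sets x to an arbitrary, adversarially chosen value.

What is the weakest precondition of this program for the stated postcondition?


Working backward. After the program, z must hold.
Then branch requires p; else branch requires (!z) ==> z.
Before the if: (w ==> p) && ((!w) ==> ((!z) ==> z))
Before z := p || v: (w ==> p) && ((!w) ==> ((!(p || v)) ==> (p || v)))
Before havoc c: (w ==> p) && ((!w) ==> ((!(p || v)) ==> (p || v)))
Before w := v: (v ==> p) && ((!v) ==> ((!(p || v)) ==> (p || v)))
Before c := w || v: (v ==> p) && ((!v) ==> ((!(p || v)) ==> (p || v)))
Answer: WP = (v ==> p) && ((!v) ==> ((!(p || v)) ==> (p || v)))


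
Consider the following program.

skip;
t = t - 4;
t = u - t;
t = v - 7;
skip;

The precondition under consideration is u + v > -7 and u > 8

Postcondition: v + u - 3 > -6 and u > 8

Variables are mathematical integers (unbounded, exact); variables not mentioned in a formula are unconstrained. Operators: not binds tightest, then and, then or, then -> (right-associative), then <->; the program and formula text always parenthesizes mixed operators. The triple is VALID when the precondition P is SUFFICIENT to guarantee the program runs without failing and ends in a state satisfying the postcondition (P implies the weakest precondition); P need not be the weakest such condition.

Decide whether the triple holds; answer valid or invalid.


Working backward. After the program, the postcondition v + u - 3 > -6 and u > 8 must hold; in canonical form it is u + v > -3 and u > 8.
Before skip: u + v > -3 and u > 8
Before t := v - 7: u + v > -3 and u > 8
Before t := u - t: u + v > -3 and u > 8
Before t := t - 4: u + v > -3 and u > 8
Before skip: u + v > -3 and u > 8
The weakest precondition is u + v > -3 and u > 8.
Check whether u + v > -7 and u > 8 implies it.
Countermodel: at the initial state u = 9, v = -15, the precondition holds but the weakest precondition fails.
Answer: invalid


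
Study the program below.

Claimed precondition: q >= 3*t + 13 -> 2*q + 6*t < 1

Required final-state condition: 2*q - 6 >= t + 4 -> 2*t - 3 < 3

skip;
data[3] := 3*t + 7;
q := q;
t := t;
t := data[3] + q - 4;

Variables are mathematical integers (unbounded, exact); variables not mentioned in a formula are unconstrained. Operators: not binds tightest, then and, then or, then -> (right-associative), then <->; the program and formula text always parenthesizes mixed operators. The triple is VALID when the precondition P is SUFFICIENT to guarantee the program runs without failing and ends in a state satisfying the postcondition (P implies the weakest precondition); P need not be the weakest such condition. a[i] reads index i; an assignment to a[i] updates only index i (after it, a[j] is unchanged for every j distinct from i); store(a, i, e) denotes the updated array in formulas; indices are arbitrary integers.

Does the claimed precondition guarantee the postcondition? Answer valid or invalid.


Working backward. After the program, the postcondition 2*q - 6 >= t + 4 -> 2*t - 3 < 3 must hold; in canonical form it is 2*q >= t + 10 -> 2*t < 6.
Before t := data[3] + q - 4: q >= data[3] + 6 -> 2*data[3] + 2*q < 14
Before t := t: q >= data[3] + 6 -> 2*data[3] + 2*q < 14
Before q := q: q >= data[3] + 6 -> 2*data[3] + 2*q < 14
Before data[3] := 3*t + 7: q >= 3*t + 13 -> 2*q + 6*t < 0
Before skip: q >= 3*t + 13 -> 2*q + 6*t < 0
The weakest precondition is q >= 3*t + 13 -> 2*q + 6*t < 0.
Check whether q >= 3*t + 13 -> 2*q + 6*t < 1 implies it.
Countermodel: at the initial state q = 9, t = -3, the precondition holds but the weakest precondition fails.
Answer: invalid


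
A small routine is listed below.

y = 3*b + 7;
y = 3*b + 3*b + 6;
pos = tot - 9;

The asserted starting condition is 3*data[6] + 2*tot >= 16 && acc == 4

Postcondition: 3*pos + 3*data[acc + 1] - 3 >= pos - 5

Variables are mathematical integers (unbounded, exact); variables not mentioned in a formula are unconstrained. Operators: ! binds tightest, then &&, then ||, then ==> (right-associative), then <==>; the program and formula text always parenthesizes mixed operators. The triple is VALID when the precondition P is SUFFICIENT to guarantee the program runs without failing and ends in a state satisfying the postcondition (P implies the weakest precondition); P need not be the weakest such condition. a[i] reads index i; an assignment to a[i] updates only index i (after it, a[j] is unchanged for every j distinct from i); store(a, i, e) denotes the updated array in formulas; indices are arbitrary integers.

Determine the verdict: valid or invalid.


Working backward. After the program, the postcondition 3*pos + 3*data[acc + 1] - 3 >= pos - 5 must hold; in canonical form it is 3*data[acc + 1] + 2*pos >= -2.
Before pos := tot - 9: 3*data[acc + 1] + 2*tot >= 16
Before y := 3*b + 3*b + 6: 3*data[acc + 1] + 2*tot >= 16
Before y := 3*b + 7: 3*data[acc + 1] + 2*tot >= 16
The weakest precondition is 3*data[acc + 1] + 2*tot >= 16.
Check whether 3*data[6] + 2*tot >= 16 && acc == 4 implies it.
Countermodel: at the initial state acc = 4, data = {[5] = 0, [6] = 30436, elsewhere 0}, tot = -45646, the precondition holds but the weakest precondition fails.
Answer: invalid


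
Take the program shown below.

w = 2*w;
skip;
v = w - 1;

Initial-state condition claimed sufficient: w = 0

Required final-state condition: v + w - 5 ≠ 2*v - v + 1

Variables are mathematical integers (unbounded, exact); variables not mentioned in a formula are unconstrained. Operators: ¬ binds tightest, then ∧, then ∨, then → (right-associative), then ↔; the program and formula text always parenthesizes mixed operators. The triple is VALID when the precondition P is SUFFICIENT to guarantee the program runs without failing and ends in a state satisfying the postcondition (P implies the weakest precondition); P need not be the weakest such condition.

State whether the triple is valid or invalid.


Working backward. After the program, the postcondition v + w - 5 ≠ 2*v - v + 1 must hold; in canonical form it is w ≠ 6.
Before v := w - 1: w ≠ 6
Before skip: w ≠ 6
Before w := 2*w: 2*w ≠ 6
The weakest precondition is 2*w ≠ 6.
Check whether w = 0 implies it.
Every state satisfying the precondition satisfies the weakest precondition: the implication holds.
Answer: valid


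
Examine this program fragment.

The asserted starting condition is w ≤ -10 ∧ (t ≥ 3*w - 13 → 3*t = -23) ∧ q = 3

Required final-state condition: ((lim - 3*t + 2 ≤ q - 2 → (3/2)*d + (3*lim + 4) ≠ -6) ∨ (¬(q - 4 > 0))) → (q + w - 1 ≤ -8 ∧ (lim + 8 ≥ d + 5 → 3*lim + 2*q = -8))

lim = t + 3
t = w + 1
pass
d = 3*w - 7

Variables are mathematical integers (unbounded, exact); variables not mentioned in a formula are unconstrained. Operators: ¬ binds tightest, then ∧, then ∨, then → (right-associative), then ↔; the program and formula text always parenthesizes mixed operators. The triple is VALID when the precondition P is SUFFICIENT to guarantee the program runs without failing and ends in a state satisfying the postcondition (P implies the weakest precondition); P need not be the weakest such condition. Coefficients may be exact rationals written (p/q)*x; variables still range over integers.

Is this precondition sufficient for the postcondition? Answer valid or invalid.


Working backward. After the program, the postcondition ((lim - 3*t + 2 ≤ q - 2 → (3/2)*d + (3*lim + 4) ≠ -6) ∨ (¬(q - 4 > 0))) → (q + w - 1 ≤ -8 ∧ (lim + 8 ≥ d + 5 → 3*lim + 2*q = -8)) must hold; in canonical form it is ((lim ≤ q + 3*t - 4 → (3/2)*d + 3*lim ≠ -10) ∨ (¬(q > 4))) → (q + w ≤ -7 ∧ (lim ≥ d - 3 → 3*lim + 2*q = -8)).
Before d := 3*w - 7: ((lim ≤ q + 3*t - 4 → 3*lim + (9/2)*w ≠ 1/2) ∨ (¬(q > 4))) → (q + w ≤ -7 ∧ (lim ≥ 3*w - 10 → 3*lim + 2*q = -8))
Before skip: ((lim ≤ q + 3*t - 4 → 3*lim + (9/2)*w ≠ 1/2) ∨ (¬(q > 4))) → (q + w ≤ -7 ∧ (lim ≥ 3*w - 10 → 3*lim + 2*q = -8))
Before t := w + 1: ((lim ≤ q + 3*w - 1 → 3*lim + (9/2)*w ≠ 1/2) ∨ (¬(q > 4))) → (q + w ≤ -7 ∧ (lim ≥ 3*w - 10 → 3*lim + 2*q = -8))
Before lim := t + 3: ((t ≤ q + 3*w - 4 → 3*t + (9/2)*w ≠ -17/2) ∨ (¬(q > 4))) → (q + w ≤ -7 ∧ (t ≥ 3*w - 13 → 2*q + 3*t = -17))
The weakest precondition is ((t ≤ q + 3*w - 4 → 3*t + (9/2)*w ≠ -17/2) ∨ (¬(q > 4))) → (q + w ≤ -7 ∧ (t ≥ 3*w - 13 → 2*q + 3*t = -17)).
Check whether w ≤ -10 ∧ (t ≥ 3*w - 13 → 3*t = -23) ∧ q = 3 implies it.
Every state satisfying the precondition satisfies the weakest precondition: the implication holds.
Answer: valid


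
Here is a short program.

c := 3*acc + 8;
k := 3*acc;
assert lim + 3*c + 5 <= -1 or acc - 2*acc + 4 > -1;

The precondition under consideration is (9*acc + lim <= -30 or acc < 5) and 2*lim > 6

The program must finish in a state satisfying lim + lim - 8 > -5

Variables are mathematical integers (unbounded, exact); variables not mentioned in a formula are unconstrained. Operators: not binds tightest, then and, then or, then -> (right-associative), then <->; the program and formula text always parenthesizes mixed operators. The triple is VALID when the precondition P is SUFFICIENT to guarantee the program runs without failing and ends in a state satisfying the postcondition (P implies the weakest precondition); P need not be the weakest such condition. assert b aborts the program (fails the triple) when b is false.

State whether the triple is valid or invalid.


Working backward. After the program, the postcondition lim + lim - 8 > -5 must hold; in canonical form it is 2*lim > 3.
Before assert lim + 3*c + 5 <= -1 or acc - 2*acc + 4 > -1: (3*c + lim <= -6 or acc < 5) and 2*lim > 3
Before k := 3*acc: (3*c + lim <= -6 or acc < 5) and 2*lim > 3
Before c := 3*acc + 8: (9*acc + lim <= -30 or acc < 5) and 2*lim > 3
The weakest precondition is (9*acc + lim <= -30 or acc < 5) and 2*lim > 3.
Check whether (9*acc + lim <= -30 or acc < 5) and 2*lim > 6 implies it.
Every state satisfying the precondition satisfies the weakest precondition: the implication holds.
Answer: valid


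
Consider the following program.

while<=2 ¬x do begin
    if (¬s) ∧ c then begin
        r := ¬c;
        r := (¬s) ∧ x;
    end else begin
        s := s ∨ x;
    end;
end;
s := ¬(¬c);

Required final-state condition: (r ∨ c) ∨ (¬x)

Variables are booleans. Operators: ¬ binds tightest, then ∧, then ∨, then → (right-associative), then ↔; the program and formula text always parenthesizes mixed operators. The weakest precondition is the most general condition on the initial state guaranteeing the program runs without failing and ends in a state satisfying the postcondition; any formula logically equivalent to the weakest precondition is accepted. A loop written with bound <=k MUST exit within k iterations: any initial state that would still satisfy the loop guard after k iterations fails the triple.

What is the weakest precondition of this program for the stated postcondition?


Working backward. After the program, the postcondition (r ∨ c) ∨ (¬x) must hold; in canonical form it is r ∨ c ∨ (¬x).
Before s := ¬(¬c): r ∨ c ∨ (¬x)
Before the loop (bound <=2), unroll the exhaustion recursion (WP_0 = exit-now case; WP_j = one more guarded iteration, up to j = 2):
  WP_0: x ∧ (r ∨ c ∨ (¬x))
  WP_1: ((¬x) → ((((¬s) ∧ c) → (x ∧ (((¬s) ∧ x) ∨ c ∨ (¬x)))) ∧ ((¬((¬s) ∧ c)) → (x ∧ (r ∨ c ∨ (¬x)))))) ∧ (x → (r ∨ c ∨ (¬x)))
  WP_2: ((¬x) → ((((¬s) ∧ c) → (((¬x) → ((((¬s) ∧ c) → (x ∧ (((¬s) ∧ x) ∨ c ∨ (¬x)))) ∧ ((¬((¬s) ∧ c)) → (x ∧ (((¬s) ∧ x) ∨ c ∨ (¬x)))))) ∧ (x → (((¬s) ∧ x) ∨ c ∨ (¬x))))) ∧ ((¬((¬s) ∧ c)) → (((¬x) → ((((¬(s ∨ x)) ∧ c) → (x ∧ (((¬(s ∨ x)) ∧ x) ∨ c ∨ (¬x)))) ∧ ((¬((¬(s ∨ x)) ∧ c)) → (x ∧ (r ∨ c ∨ (¬x)))))) ∧ (x → (r ∨ c ∨ (¬x))))))) ∧ (x → (r ∨ c ∨ (¬x)))
So before the loop: ((¬x) → ((((¬s) ∧ c) → (((¬x) → ((((¬s) ∧ c) → (x ∧ (((¬s) ∧ x) ∨ c ∨ (¬x)))) ∧ ((¬((¬s) ∧ c)) → (x ∧ (((¬s) ∧ x) ∨ c ∨ (¬x)))))) ∧ (x → (((¬s) ∧ x) ∨ c ∨ (¬x))))) ∧ ((¬((¬s) ∧ c)) → (((¬x) → ((((¬(s ∨ x)) ∧ c) → (x ∧ (((¬(s ∨ x)) ∧ x) ∨ c ∨ (¬x)))) ∧ ((¬((¬(s ∨ x)) ∧ c)) → (x ∧ (r ∨ c ∨ (¬x)))))) ∧ (x → (r ∨ c ∨ (¬x))))))) ∧ (x → (r ∨ c ∨ (¬x)))
Answer: WP = ((¬x) → ((((¬s) ∧ c) → (((¬x) → ((((¬s) ∧ c) → (x ∧ (((¬s) ∧ x) ∨ c ∨ (¬x)))) ∧ ((¬((¬s) ∧ c)) → (x ∧ (((¬s) ∧ x) ∨ c ∨ (¬x)))))) ∧ (x → (((¬s) ∧ x) ∨ c ∨ (¬x))))) ∧ ((¬((¬s) ∧ c)) → (((¬x) → ((((¬(s ∨ x)) ∧ c) → (x ∧ (((¬(s ∨ x)) ∧ x) ∨ c ∨ (¬x)))) ∧ ((¬((¬(s ∨ x)) ∧ c)) → (x ∧ (r ∨ c ∨ (¬x)))))) ∧ (x → (r ∨ c ∨ (¬x))))))) ∧ (x → (r ∨ c ∨ (¬x)))


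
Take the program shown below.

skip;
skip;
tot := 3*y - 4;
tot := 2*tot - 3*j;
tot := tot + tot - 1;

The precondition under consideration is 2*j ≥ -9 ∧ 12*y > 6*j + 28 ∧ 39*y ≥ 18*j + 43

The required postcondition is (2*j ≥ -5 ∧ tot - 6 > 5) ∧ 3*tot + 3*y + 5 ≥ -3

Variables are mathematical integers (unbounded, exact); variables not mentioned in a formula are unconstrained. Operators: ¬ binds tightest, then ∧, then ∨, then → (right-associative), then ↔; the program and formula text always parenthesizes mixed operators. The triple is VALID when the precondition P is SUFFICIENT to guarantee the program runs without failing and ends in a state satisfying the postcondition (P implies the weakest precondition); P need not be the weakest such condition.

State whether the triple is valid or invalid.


Working backward. After the program, the postcondition (2*j ≥ -5 ∧ tot - 6 > 5) ∧ 3*tot + 3*y + 5 ≥ -3 must hold; in canonical form it is 2*j ≥ -5 ∧ tot > 11 ∧ 3*tot + 3*y ≥ -8.
Before tot := tot + tot - 1: 2*j ≥ -5 ∧ 2*tot > 12 ∧ 6*tot + 3*y ≥ -5
Before tot := 2*tot - 3*j: 2*j ≥ -5 ∧ 4*tot > 6*j + 12 ∧ 12*tot + 3*y ≥ 18*j - 5
Before tot := 3*y - 4: 2*j ≥ -5 ∧ 12*y > 6*j + 28 ∧ 39*y ≥ 18*j + 43
Before skip: 2*j ≥ -5 ∧ 12*y > 6*j + 28 ∧ 39*y ≥ 18*j + 43
Before skip: 2*j ≥ -5 ∧ 12*y > 6*j + 28 ∧ 39*y ≥ 18*j + 43
The weakest precondition is 2*j ≥ -5 ∧ 12*y > 6*j + 28 ∧ 39*y ≥ 18*j + 43.
Check whether 2*j ≥ -9 ∧ 12*y > 6*j + 28 ∧ 39*y ≥ 18*j + 43 implies it.
Countermodel: at the initial state j = -3, y = 1, the precondition holds but the weakest precondition fails.
Answer: invalid


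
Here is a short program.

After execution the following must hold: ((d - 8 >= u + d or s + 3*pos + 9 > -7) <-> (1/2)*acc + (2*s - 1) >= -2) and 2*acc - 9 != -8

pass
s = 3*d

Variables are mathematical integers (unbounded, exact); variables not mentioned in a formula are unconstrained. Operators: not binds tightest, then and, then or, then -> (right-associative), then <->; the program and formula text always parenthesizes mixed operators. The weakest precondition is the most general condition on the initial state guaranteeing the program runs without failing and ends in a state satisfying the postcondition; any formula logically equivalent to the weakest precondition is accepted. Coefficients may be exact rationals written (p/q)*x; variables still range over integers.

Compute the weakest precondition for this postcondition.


Working backward. After the program, the postcondition ((d - 8 >= u + d or s + 3*pos + 9 > -7) <-> (1/2)*acc + (2*s - 1) >= -2) and 2*acc - 9 != -8 must hold; in canonical form it is ((u <= -8 or 3*pos + s > -16) <-> (1/2)*acc + 2*s >= -1) and 2*acc != 1.
Before s := 3*d: ((u <= -8 or 3*d + 3*pos > -16) <-> (1/2)*acc + 6*d >= -1) and 2*acc != 1
Before skip: ((u <= -8 or 3*d + 3*pos > -16) <-> (1/2)*acc + 6*d >= -1) and 2*acc != 1
Answer: WP = ((u <= -8 or 3*d + 3*pos > -16) <-> (1/2)*acc + 6*d >= -1) and 2*acc != 1


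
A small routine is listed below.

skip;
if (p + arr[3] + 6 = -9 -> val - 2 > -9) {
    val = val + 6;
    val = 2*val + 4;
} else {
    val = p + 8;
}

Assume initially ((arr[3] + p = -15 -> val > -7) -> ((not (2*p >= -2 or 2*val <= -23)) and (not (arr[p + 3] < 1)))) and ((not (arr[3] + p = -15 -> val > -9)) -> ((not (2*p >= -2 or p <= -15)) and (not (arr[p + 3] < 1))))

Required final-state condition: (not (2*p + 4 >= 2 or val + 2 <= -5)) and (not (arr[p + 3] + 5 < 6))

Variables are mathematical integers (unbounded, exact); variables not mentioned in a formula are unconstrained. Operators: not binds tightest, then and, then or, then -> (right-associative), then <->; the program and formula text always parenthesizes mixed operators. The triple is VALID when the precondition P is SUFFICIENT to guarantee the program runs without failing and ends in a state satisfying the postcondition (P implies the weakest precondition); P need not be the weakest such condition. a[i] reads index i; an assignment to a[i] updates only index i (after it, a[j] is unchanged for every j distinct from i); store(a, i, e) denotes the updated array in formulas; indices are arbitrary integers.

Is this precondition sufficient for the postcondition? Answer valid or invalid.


Working backward. After the program, the postcondition (not (2*p + 4 >= 2 or val + 2 <= -5)) and (not (arr[p + 3] + 5 < 6)) must hold; in canonical form it is (not (2*p >= -2 or val <= -7)) and (not (arr[p + 3] < 1)).
Then branch requires (not (2*p >= -2 or 2*val <= -23)) and (not (arr[p + 3] < 1)); else branch requires (not (2*p >= -2 or p <= -15)) and (not (arr[p + 3] < 1)).
Before the if: ((arr[3] + p = -15 -> val > -7) -> ((not (2*p >= -2 or 2*val <= -23)) and (not (arr[p + 3] < 1)))) and ((not (arr[3] + p = -15 -> val > -7)) -> ((not (2*p >= -2 or p <= -15)) and (not (arr[p + 3] < 1))))
Before skip: ((arr[3] + p = -15 -> val > -7) -> ((not (2*p >= -2 or 2*val <= -23)) and (not (arr[p + 3] < 1)))) and ((not (arr[3] + p = -15 -> val > -7)) -> ((not (2*p >= -2 or p <= -15)) and (not (arr[p + 3] < 1))))
The weakest precondition is ((arr[3] + p = -15 -> val > -7) -> ((not (2*p >= -2 or 2*val <= -23)) and (not (arr[p + 3] < 1)))) and ((not (arr[3] + p = -15 -> val > -7)) -> ((not (2*p >= -2 or p <= -15)) and (not (arr[p + 3] < 1)))).
Check whether ((arr[3] + p = -15 -> val > -7) -> ((not (2*p >= -2 or 2*val <= -23)) and (not (arr[p + 3] < 1)))) and ((not (arr[3] + p = -15 -> val > -9)) -> ((not (2*p >= -2 or p <= -15)) and (not (arr[p + 3] < 1)))) implies it.
Countermodel: at the initial state arr = {[-12] = -15215, [3] = 0, elsewhere 0}, p = -15, val = -7, the precondition holds but the weakest precondition fails.
Answer: invalid


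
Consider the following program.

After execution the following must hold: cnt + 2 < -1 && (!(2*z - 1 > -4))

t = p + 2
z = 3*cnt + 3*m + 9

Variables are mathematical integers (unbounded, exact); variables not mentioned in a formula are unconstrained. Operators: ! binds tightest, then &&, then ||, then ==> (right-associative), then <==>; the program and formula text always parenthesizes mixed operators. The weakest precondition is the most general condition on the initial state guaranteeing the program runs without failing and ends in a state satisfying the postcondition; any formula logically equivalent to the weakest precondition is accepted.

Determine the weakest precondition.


Working backward. After the program, the postcondition cnt + 2 < -1 && (!(2*z - 1 > -4)) must hold; in canonical form it is cnt < -3 && (!(2*z > -3)).
Before z := 3*cnt + 3*m + 9: cnt < -3 && (!(6*cnt + 6*m > -21))
Before t := p + 2: cnt < -3 && (!(6*cnt + 6*m > -21))
Answer: WP = cnt < -3 && (!(6*cnt + 6*m > -21))


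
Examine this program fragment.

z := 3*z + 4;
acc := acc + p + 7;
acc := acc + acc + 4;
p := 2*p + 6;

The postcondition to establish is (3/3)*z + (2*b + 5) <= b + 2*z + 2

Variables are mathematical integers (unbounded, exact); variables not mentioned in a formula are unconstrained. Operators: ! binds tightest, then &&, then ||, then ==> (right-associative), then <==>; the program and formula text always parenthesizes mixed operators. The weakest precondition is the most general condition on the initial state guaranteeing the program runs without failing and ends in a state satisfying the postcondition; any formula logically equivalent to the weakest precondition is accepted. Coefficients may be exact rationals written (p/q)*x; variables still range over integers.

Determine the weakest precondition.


Working backward. After the program, the postcondition (3/3)*z + (2*b + 5) <= b + 2*z + 2 must hold; in canonical form it is b <= z - 3.
Before p := 2*p + 6: b <= z - 3
Before acc := acc + acc + 4: b <= z - 3
Before acc := acc + p + 7: b <= z - 3
Before z := 3*z + 4: b <= 3*z + 1
Answer: WP = b <= 3*z + 1


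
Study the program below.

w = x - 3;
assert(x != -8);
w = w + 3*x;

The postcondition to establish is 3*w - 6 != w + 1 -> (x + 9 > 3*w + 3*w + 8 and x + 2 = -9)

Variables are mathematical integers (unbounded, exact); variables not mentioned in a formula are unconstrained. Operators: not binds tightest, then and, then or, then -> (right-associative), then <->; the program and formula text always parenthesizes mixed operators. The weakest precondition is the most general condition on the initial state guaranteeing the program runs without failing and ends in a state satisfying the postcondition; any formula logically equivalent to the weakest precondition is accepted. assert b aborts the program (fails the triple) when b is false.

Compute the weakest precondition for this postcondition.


Working backward. After the program, the postcondition 3*w - 6 != w + 1 -> (x + 9 > 3*w + 3*w + 8 and x + 2 = -9) must hold; in canonical form it is 2*w != 7 -> (x > 6*w - 1 and x = -11).
Before w := w + 3*x: 2*w + 6*x != 7 -> (6*w + 17*x < 1 and x = -11)
Before assert x != -8: x != -8 and (2*w + 6*x != 7 -> (6*w + 17*x < 1 and x = -11))
Before w := x - 3: x != -8 and (8*x != 13 -> (23*x < 19 and x = -11))
Answer: WP = x != -8 and (8*x != 13 -> (23*x < 19 and x = -11))


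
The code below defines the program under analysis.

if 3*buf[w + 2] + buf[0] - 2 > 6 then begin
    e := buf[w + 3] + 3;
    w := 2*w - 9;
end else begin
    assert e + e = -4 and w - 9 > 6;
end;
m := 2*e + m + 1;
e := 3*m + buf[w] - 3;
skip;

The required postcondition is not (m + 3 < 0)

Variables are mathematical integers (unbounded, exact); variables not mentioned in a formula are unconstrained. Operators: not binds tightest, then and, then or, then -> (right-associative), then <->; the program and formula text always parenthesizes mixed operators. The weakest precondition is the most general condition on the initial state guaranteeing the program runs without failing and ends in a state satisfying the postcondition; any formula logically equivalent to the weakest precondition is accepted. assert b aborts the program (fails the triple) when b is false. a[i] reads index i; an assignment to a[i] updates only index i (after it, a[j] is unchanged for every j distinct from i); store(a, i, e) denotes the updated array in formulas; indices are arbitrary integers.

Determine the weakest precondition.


Working backward. After the program, the postcondition not (m + 3 < 0) must hold; in canonical form it is not (m < -3).
Before skip: not (m < -3)
Before e := 3*m + buf[w] - 3: not (m < -3)
Before m := 2*e + m + 1: not (2*e + m < -4)
Then branch requires not (2*buf[w + 3] + m < -10); else branch requires 2*e = -4 and w > 15 and (not (2*e + m < -4)).
Before the if: (3*buf[w + 2] + buf[0] > 8 -> (not (2*buf[w + 3] + m < -10))) and ((not (3*buf[w + 2] + buf[0] > 8)) -> (2*e = -4 and w > 15 and (not (2*e + m < -4))))
Answer: WP = (3*buf[w + 2] + buf[0] > 8 -> (not (2*buf[w + 3] + m < -10))) and ((not (3*buf[w + 2] + buf[0] > 8)) -> (2*e = -4 and w > 15 and (not (2*e + m < -4))))


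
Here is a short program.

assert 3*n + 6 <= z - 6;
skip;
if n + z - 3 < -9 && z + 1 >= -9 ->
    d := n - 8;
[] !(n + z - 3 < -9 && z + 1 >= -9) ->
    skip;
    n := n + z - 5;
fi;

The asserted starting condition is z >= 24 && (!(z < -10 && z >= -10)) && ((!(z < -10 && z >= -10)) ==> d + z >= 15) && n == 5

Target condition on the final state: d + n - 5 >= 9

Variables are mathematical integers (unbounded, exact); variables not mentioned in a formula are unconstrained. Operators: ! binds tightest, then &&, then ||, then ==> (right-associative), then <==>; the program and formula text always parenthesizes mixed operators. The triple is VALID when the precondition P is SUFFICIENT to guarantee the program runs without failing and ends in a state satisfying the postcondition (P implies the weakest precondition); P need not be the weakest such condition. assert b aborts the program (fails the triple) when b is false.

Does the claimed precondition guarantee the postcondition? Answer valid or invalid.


Working backward. After the program, the postcondition d + n - 5 >= 9 must hold; in canonical form it is d + n >= 14.
Then branch requires 2*n >= 22; else branch requires d + n + z >= 19.
Before the if: ((n + z < -6 && z >= -10) ==> 2*n >= 22) && ((!(n + z < -6 && z >= -10)) ==> d + n + z >= 19)
Before skip: ((n + z < -6 && z >= -10) ==> 2*n >= 22) && ((!(n + z < -6 && z >= -10)) ==> d + n + z >= 19)
Before assert 3*n + 6 <= z - 6: 3*n <= z - 12 && ((n + z < -6 && z >= -10) ==> 2*n >= 22) && ((!(n + z < -6 && z >= -10)) ==> d + n + z >= 19)
The weakest precondition is 3*n <= z - 12 && ((n + z < -6 && z >= -10) ==> 2*n >= 22) && ((!(n + z < -6 && z >= -10)) ==> d + n + z >= 19).
Check whether z >= 24 && (!(z < -10 && z >= -10)) && ((!(z < -10 && z >= -10)) ==> d + z >= 15) && n == 5 implies it.
Countermodel: at the initial state d = -9, n = 5, z = 24, the precondition holds but the weakest precondition fails.
Answer: invalid
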